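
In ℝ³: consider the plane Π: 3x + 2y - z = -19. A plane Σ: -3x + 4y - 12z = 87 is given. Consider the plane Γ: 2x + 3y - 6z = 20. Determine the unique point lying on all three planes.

(-5, -6, -8)

Solving the 3×3 linear system 3x + 2y - z = -19, -3x + 4y - 12z = 87, 2x + 3y - 6z = 20 (e.g. by elimination or Cramer's rule, determinant = -31) gives (-5, -6, -8).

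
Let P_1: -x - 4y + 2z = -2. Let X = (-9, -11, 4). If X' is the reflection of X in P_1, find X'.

(-3, 13, -8)

λ = (n·X − d)/|n|² = (61 − (-2))/21 = 3.
Reflection = X − 2λn = (-9, -11, 4) − 6·(-1, -4, 2) = (-3, 13, -8).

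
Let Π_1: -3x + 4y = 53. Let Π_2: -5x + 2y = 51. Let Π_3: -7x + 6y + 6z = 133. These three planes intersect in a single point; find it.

Solving the 3×3 linear system -3x + 4y = 53, -5x + 2y = 51, -7x + 6y + 6z = 133 (e.g. by elimination or Cramer's rule, determinant = 84) gives (-7, 8, 6).

(-7, 8, 6)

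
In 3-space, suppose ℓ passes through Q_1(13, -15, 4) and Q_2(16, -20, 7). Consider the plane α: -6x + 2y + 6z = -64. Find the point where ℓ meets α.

(7, -5, -2)

A direction vector for ℓ is Q_2 − Q_1 = (3, -5, 3).
Substitute r = (13, -15, 4) + t(3, -5, 3) into the plane: -84 + (-10)t = -64, so t = -2.
Intersection: (13, -15, 4) + (-2)·(3, -5, 3) = (7, -5, -2).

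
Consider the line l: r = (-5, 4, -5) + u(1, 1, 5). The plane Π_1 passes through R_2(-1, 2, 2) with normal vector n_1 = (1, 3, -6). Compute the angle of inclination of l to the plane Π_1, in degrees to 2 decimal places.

47.54

Π_1: n_1·r = n_1·R_2 gives x + 3y - 6z = -7.
sin θ = |n·v| / (|n||v|) = |-26| / (√46 · √27) = 0.73776.
θ ≈ 47.54°.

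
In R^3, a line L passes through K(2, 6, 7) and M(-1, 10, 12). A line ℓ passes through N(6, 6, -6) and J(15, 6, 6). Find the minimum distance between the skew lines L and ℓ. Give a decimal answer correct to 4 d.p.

6.5475

A direction vector for L is M − K = (-3, 4, 5).
A direction vector for ℓ is J − N = (9, 0, 12).
Common perpendicular direction n = (-3, 4, 5) × (9, 0, 12) = (48, 81, -36).
With w = (6, 6, -6) − (2, 6, 7) = (4, 0, -13), w · n = 660.
Distance = |w · n| / |n| = |660| / √10161 ≈ 6.5475.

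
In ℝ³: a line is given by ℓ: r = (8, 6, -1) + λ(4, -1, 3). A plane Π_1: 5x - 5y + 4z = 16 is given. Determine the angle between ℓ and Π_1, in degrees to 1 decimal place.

63.3

sin θ = |n·v| / (|n||v|) = |37| / (√66 · √26) = 0.89319.
θ ≈ 63.3°.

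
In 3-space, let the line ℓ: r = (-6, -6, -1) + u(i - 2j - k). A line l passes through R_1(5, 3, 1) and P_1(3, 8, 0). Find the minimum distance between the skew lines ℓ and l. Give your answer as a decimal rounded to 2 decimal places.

13.80

A direction vector for l is P_1 − R_1 = (-2, 5, -1).
Common perpendicular direction n = (1, -2, -1) × (-2, 5, -1) = (7, 3, 1).
With w = (5, 3, 1) − (-6, -6, -1) = (11, 9, 2), w · n = 106.
Distance = |w · n| / |n| = |106| / √59 ≈ 13.80.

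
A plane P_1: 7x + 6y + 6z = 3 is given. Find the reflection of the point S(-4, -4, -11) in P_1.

λ = (n·S − d)/|n|² = (-118 − 3)/121 = -1.
Reflection = S − 2λn = (-4, -4, -11) − (-2)·(7, 6, 6) = (10, 8, 1).

(10, 8, 1)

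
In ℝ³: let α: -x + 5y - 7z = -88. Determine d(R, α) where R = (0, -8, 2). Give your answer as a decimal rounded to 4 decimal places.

n·R − d = (-1)·(0) + (5)·(-8) + (-7)·(2) − (-88) = 34; |n| = √75.
Distance = |34| / √75 = 34/√75 ≈ 3.9260.

3.9260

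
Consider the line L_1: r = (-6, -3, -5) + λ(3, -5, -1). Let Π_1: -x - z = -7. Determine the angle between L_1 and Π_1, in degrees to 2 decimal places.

sin θ = |n·v| / (|n||v|) = |-2| / (√2 · √35) = 0.23905.
θ ≈ 13.83°.

13.83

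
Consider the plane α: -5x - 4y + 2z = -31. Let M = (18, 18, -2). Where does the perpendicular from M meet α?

(3, 6, 4)

Foot = M − λn with λ = (n·M − d)/|n|² = (-166 − (-31))/45 = -3.
Foot = (18, 18, -2) − (-3)·(-5, -4, 2) = (3, 6, 4).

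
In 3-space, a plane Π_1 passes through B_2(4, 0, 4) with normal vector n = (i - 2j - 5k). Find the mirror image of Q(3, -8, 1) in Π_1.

(1, -4, 11)

Π_1: n·r = n·B_2 gives x - 2y - 5z = -16.
λ = (n·Q − d)/|n|² = (14 − (-16))/30 = 1.
Reflection = Q − 2λn = (3, -8, 1) − 2·(1, -2, -5) = (1, -4, 11).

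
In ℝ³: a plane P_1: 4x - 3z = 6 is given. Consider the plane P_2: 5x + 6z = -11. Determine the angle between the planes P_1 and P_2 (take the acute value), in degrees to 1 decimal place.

87.1

cos θ = |n₁·n₂| / (|n₁||n₂|) = |2| / (√25 · √61).
θ = arccos(0.05121) ≈ 87.1°.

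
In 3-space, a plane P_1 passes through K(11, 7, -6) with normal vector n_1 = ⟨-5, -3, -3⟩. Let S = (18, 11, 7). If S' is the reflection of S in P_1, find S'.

(-2, -1, -5)

P_1: n_1·r = n_1·K gives -5x - 3y - 3z = -58.
λ = (n·S − d)/|n|² = (-144 − (-58))/43 = -2.
Reflection = S − 2λn = (18, 11, 7) − (-4)·(-5, -3, -3) = (-2, -1, -5).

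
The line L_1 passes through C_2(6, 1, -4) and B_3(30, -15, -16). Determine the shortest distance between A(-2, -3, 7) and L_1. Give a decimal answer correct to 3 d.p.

A direction vector for L_1 is B_3 − C_2 = (24, -16, -12).
Taking (6, 1, -4) on L_1 with direction v = (24, -16, -12): w = A − (6, 1, -4) = (-8, -4, 11), and w × v = (224, 168, 224).
Distance = |w × v| / |v| = √128576 / √976 ≈ 11.478.

11.478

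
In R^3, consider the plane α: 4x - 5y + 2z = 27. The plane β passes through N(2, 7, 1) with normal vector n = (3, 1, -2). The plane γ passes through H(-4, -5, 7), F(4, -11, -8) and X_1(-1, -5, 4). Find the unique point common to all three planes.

β: n·r = n·N gives 3x + y - 2z = 11.
HF = (8, -6, -15), HX_1 = (3, 0, -3); a normal to γ is HF × HX_1 = (18, -21, 18).
Using H: γ has equation 18x - 21y + 18z = 159.
Solving the 3×3 linear system 4x - 5y + 2z = 27, 3x + y - 2z = 11, 18x - 21y + 18z = 159 (e.g. by elimination or Cramer's rule, determinant = 192) gives (6, 1, 4).

(6, 1, 4)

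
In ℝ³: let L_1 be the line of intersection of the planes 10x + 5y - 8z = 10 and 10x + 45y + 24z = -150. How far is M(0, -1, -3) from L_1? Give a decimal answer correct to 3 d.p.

0.837

Direction of L_1: (10, 5, -8) × (10, 45, 24) = (480, -320, 400).
A point on L_1: solving the two plane equations with x = 3 gives (3, -4, 0).
Taking (3, -4, 0) on L_1 with direction v = (480, -320, 400): w = M − (3, -4, 0) = (-3, 3, -3), and w × v = (240, -240, -480).
Distance = |w × v| / |v| = √345600 / √492800 ≈ 0.837.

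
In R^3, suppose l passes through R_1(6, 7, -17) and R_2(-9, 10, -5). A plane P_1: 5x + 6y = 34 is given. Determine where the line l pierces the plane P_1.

(-4, 9, -9)

A direction vector for l is R_2 − R_1 = (-15, 3, 12).
Substitute r = (6, 7, -17) + t(-15, 3, 12) into the plane: 72 + (-57)t = 34, so t = 2/3.
Intersection: (6, 7, -17) + (2/3)·(-15, 3, 12) = (-4, 9, -9).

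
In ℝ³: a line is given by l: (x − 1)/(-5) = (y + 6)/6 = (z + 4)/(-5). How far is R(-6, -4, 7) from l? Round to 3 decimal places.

13.163

l has direction (-5, 6, -5) through (1, -6, -4).
Taking (1, -6, -4) on l with direction v = (-5, 6, -5): w = R − (1, -6, -4) = (-7, 2, 11), and w × v = (-76, -90, -32).
Distance = |w × v| / |v| = √14900 / √86 ≈ 13.163.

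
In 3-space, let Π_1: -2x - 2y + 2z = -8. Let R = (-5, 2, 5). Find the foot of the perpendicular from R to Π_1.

(-1, 6, 1)

Foot = R − λn with λ = (n·R − d)/|n|² = (16 − (-8))/12 = 2.
Foot = (-5, 2, 5) − 2·(-2, -2, 2) = (-1, 6, 1).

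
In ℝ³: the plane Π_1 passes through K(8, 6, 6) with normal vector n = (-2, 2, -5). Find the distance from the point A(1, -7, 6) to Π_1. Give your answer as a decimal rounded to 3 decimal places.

2.089

Π_1: n·r = n·K gives -2x + 2y - 5z = -34.
n·A − d = (-2)·(1) + (2)·(-7) + (-5)·(6) − (-34) = -12; |n| = √33.
Distance = |-12| / √33 = 12/√33 ≈ 2.089.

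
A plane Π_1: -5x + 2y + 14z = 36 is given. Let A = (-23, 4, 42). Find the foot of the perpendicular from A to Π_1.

Foot = A − λn with λ = (n·A − d)/|n|² = (711 − 36)/225 = 3.
Foot = (-23, 4, 42) − 3·(-5, 2, 14) = (-8, -2, 0).

(-8, -2, 0)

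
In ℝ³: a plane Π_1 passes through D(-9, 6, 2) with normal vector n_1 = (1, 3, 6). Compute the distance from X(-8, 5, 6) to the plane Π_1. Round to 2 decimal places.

Π_1: n_1·r = n_1·D gives x + 3y + 6z = 21.
n·X − d = (1)·(-8) + (3)·(5) + (6)·(6) − 21 = 22; |n| = √46.
Distance = |22| / √46 = 22/√46 ≈ 3.24.

3.24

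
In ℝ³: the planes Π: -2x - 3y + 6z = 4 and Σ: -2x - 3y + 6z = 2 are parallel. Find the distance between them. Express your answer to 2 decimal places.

0.29

Same normal n = (-2, -3, 6) with |n| = √49; distance = |4 − 2| / |n| = 2/√49 ≈ 0.29.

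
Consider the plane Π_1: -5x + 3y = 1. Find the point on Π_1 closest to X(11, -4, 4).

Foot = X − λn with λ = (n·X − d)/|n|² = (-67 − 1)/34 = -2.
Foot = (11, -4, 4) − (-2)·(-5, 3, 0) = (1, 2, 4).

(1, 2, 4)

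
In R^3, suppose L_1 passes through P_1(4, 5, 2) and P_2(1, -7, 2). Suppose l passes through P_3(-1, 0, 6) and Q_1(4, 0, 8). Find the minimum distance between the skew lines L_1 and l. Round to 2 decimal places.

5.08

A direction vector for L_1 is P_2 − P_1 = (-3, -12, 0).
A direction vector for l is Q_1 − P_3 = (5, 0, 2).
Common perpendicular direction n = (-3, -12, 0) × (5, 0, 2) = (-24, 6, 60).
With w = (-1, 0, 6) − (4, 5, 2) = (-5, -5, 4), w · n = 330.
Distance = |w · n| / |n| = |330| / √4212 ≈ 5.08.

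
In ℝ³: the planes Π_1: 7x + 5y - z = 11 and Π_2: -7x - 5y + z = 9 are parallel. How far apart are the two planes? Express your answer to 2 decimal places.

2.31

Rescale Π_2 by 1/(-1): 7x + 5y - z = -9. Then distance = |11 − (-9)| / √75 ≈ 2.31.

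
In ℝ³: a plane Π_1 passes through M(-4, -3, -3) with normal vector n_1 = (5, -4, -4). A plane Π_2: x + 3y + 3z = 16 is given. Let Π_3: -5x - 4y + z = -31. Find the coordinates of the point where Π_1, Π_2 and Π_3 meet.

Π_1: n_1·r = n_1·M gives 5x - 4y - 4z = 4.
Solving the 3×3 linear system 5x - 4y - 4z = 4, x + 3y + 3z = 16, -5x - 4y + z = -31 (e.g. by elimination or Cramer's rule, determinant = 95) gives (4, 3, 1).

(4, 3, 1)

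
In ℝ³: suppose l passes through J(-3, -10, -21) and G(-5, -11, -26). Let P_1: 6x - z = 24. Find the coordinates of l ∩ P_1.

A direction vector for l is G − J = (-2, -1, -5).
Substitute r = (-3, -10, -21) + t(-2, -1, -5) into the plane: 3 + (-7)t = 24, so t = -3.
Intersection: (-3, -10, -21) + (-3)·(-2, -1, -5) = (3, -7, -6).

(3, -7, -6)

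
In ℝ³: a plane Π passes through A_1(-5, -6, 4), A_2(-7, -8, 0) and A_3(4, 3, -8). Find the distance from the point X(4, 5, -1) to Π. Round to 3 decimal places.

A_1A_2 = (-2, -2, -4), A_1A_3 = (9, 9, -12); a normal to Π is A_1A_2 × A_1A_3 = (60, -60, 0).
Using A_1: Π has equation 60x - 60y = 60.
n·X − d = (60)·(4) + (-60)·(5) + (0)·(-1) − 60 = -120; |n| = √7200.
Distance = |-120| / √7200 = 120/√7200 ≈ 1.414.

1.414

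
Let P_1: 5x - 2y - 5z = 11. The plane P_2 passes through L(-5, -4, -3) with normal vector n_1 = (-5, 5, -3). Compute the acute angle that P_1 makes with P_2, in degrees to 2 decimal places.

69.25

P_2: n_1·r = n_1·L gives -5x + 5y - 3z = 14.
cos θ = |n₁·n₂| / (|n₁||n₂|) = |-20| / (√54 · √59).
θ = arccos(0.35433) ≈ 69.25°.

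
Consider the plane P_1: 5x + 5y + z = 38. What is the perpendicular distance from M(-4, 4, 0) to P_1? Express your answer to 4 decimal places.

5.3211

n·M − d = (5)·(-4) + (5)·(4) + (1)·(0) − 38 = -38; |n| = √51.
Distance = |-38| / √51 = 38/√51 ≈ 5.3211.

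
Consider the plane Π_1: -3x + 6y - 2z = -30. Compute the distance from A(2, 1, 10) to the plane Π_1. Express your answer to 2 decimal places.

1.43

n·A − d = (-3)·(2) + (6)·(1) + (-2)·(10) − (-30) = 10; |n| = √49.
Distance = |10| / √49 = 10/√49 ≈ 1.43.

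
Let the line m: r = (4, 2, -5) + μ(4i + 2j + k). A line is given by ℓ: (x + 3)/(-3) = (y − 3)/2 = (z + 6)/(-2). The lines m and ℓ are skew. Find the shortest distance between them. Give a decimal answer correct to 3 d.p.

2.058

ℓ has direction (-3, 2, -2) through (-3, 3, -6).
Common perpendicular direction n = (4, 2, 1) × (-3, 2, -2) = (-6, 5, 14).
With w = (-3, 3, -6) − (4, 2, -5) = (-7, 1, -1), w · n = 33.
Distance = |w · n| / |n| = |33| / √257 ≈ 2.058.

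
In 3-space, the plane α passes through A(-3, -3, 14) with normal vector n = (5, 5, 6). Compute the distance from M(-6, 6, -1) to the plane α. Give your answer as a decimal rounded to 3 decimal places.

6.470

α: n·r = n·A gives 5x + 5y + 6z = 54.
n·M − d = (5)·(-6) + (5)·(6) + (6)·(-1) − 54 = -60; |n| = √86.
Distance = |-60| / √86 = 60/√86 ≈ 6.470.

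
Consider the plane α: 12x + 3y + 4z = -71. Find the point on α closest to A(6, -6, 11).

(-6, -9, 7)

Foot = A − λn with λ = (n·A − d)/|n|² = (98 − (-71))/169 = 1.
Foot = (6, -6, 11) − 1·(12, 3, 4) = (-6, -9, 7).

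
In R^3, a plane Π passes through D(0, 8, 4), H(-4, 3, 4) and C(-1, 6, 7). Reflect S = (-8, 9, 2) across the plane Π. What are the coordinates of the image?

(2, 1, 0)

DH = (-4, -5, 0), DC = (-1, -2, 3); a normal to Π is DH × DC = (-15, 12, 3).
Using D: Π has equation -15x + 12y + 3z = 108.
λ = (n·S − d)/|n|² = (234 − 108)/378 = 1/3.
Reflection = S − 2λn = (-8, 9, 2) − (2/3)·(-15, 12, 3) = (2, 1, 0).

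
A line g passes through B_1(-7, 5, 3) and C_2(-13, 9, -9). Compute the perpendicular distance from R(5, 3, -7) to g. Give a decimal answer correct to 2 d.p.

A direction vector for g is C_2 − B_1 = (-6, 4, -12).
Taking (-7, 5, 3) on g with direction v = (-6, 4, -12): w = R − (-7, 5, 3) = (12, -2, -10), and w × v = (64, 204, 36).
Distance = |w × v| / |v| = √47008 / √196 ≈ 15.49.

15.49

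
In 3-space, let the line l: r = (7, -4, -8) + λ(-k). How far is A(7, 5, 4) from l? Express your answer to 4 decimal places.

Taking (7, -4, -8) on l with direction v = (0, 0, -1): w = A − (7, -4, -8) = (0, 9, 12), and w × v = (-9, 0, 0).
Distance = |w × v| / |v| = √81 / √1 ≈ 9.0000.

9.0000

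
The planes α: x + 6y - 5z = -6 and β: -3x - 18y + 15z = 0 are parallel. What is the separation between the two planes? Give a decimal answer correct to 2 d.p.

Rescale β by 1/(-3): x + 6y - 5z = 0. Then distance = |-6 − 0| / √62 ≈ 0.76.

0.76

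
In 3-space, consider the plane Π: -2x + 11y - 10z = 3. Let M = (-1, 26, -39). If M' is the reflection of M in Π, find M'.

λ = (n·M − d)/|n|² = (678 − 3)/225 = 3.
Reflection = M − 2λn = (-1, 26, -39) − 6·(-2, 11, -10) = (11, -40, 21).

(11, -40, 21)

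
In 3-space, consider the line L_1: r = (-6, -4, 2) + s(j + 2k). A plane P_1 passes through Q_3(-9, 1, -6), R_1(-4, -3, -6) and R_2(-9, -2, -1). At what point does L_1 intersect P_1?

Q_3R_1 = (5, -4, 0), Q_3R_2 = (0, -3, 5); a normal to P_1 is Q_3R_1 × Q_3R_2 = (-20, -25, -15).
Using Q_3: P_1 has equation -20x - 25y - 15z = 245.
Substitute r = (-6, -4, 2) + t(0, 1, 2) into the plane: 190 + (-55)t = 245, so t = -1.
Intersection: (-6, -4, 2) + (-1)·(0, 1, 2) = (-6, -5, 0).

(-6, -5, 0)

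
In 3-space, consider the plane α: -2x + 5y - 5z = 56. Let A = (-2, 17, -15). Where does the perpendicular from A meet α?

Foot = A − λn with λ = (n·A − d)/|n|² = (164 − 56)/54 = 2.
Foot = (-2, 17, -15) − 2·(-2, 5, -5) = (2, 7, -5).

(2, 7, -5)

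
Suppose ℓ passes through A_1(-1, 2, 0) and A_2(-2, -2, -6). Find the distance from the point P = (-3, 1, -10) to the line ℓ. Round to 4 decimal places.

A direction vector for ℓ is A_2 − A_1 = (-1, -4, -6).
Taking (-1, 2, 0) on ℓ with direction v = (-1, -4, -6): w = P − (-1, 2, 0) = (-2, -1, -10), and w × v = (-34, -2, 7).
Distance = |w × v| / |v| = √1209 / √53 ≈ 4.7761.

4.7761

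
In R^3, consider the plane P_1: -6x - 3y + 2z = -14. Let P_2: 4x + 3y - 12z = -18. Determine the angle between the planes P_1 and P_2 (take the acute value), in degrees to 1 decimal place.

cos θ = |n₁·n₂| / (|n₁||n₂|) = |-57| / (√49 · √169).
θ = arccos(0.62637) ≈ 51.2°.

51.2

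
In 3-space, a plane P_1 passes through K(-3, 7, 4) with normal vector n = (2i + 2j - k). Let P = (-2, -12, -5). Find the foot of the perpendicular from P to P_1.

(4, -6, -8)

P_1: n·r = n·K gives 2x + 2y - z = 4.
Foot = P − λn with λ = (n·P − d)/|n|² = (-23 − 4)/9 = -3.
Foot = (-2, -12, -5) − (-3)·(2, 2, -1) = (4, -6, -8).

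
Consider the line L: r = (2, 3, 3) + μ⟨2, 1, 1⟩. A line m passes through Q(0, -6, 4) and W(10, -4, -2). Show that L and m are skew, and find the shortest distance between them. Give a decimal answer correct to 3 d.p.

7.779

A direction vector for m is W − Q = (10, 2, -6).
Common perpendicular direction n = (2, 1, 1) × (10, 2, -6) = (-8, 22, -6).
With w = (0, -6, 4) − (2, 3, 3) = (-2, -9, 1), w · n = -188.
Since n ≠ 0 the lines are not parallel, and w · n = -188 ≠ 0 so they do not intersect; hence they are skew.
Distance = |w · n| / |n| = |-188| / √584 ≈ 7.779.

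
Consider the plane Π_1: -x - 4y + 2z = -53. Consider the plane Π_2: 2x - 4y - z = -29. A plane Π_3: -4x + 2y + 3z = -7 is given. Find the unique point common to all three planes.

Solving the 3×3 linear system -x - 4y + 2z = -53, 2x - 4y - z = -29, -4x + 2y + 3z = -7 (e.g. by elimination or Cramer's rule, determinant = -6) gives (3, 10, -5).

(3, 10, -5)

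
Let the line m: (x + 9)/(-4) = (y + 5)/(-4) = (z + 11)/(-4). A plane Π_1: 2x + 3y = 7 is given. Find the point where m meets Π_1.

(-1, 3, -3)

m has direction (-4, -4, -4) through (-9, -5, -11).
Substitute r = (-9, -5, -11) + t(-4, -4, -4) into the plane: -33 + (-20)t = 7, so t = -2.
Intersection: (-9, -5, -11) + (-2)·(-4, -4, -4) = (-1, 3, -3).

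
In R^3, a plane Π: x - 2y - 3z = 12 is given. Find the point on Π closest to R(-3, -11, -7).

(-5, -7, -1)

Foot = R − λn with λ = (n·R − d)/|n|² = (40 − 12)/14 = 2.
Foot = (-3, -11, -7) − 2·(1, -2, -3) = (-5, -7, -1).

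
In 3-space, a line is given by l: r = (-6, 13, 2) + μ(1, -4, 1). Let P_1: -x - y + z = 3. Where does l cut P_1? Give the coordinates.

Substitute r = (-6, 13, 2) + t(1, -4, 1) into the plane: -5 + 4t = 3, so t = 2.
Intersection: (-6, 13, 2) + 2·(1, -4, 1) = (-4, 5, 4).

(-4, 5, 4)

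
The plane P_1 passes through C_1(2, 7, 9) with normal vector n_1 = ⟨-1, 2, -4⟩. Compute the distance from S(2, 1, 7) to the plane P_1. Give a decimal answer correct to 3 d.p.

0.873

P_1: n_1·r = n_1·C_1 gives -x + 2y - 4z = -24.
n·S − d = (-1)·(2) + (2)·(1) + (-4)·(7) − (-24) = -4; |n| = √21.
Distance = |-4| / √21 = 4/√21 ≈ 0.873.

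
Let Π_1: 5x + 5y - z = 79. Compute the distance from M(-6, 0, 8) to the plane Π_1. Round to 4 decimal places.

16.3833

n·M − d = (5)·(-6) + (5)·(0) + (-1)·(8) − 79 = -117; |n| = √51.
Distance = |-117| / √51 = 117/√51 ≈ 16.3833.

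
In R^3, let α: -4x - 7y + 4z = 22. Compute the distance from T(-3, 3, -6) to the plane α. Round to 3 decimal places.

n·T − d = (-4)·(-3) + (-7)·(3) + (4)·(-6) − 22 = -55; |n| = √81.
Distance = |-55| / √81 = 55/√81 ≈ 6.111.

6.111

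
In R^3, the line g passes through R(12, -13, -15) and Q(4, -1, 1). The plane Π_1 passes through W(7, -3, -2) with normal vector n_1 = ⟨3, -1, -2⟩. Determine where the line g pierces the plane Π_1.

(6, -4, -3)

A direction vector for g is Q − R = (-8, 12, 16).
Π_1: n_1·r = n_1·W gives 3x - y - 2z = 28.
Substitute r = (12, -13, -15) + t(-8, 12, 16) into the plane: 79 + (-68)t = 28, so t = 3/4.
Intersection: (12, -13, -15) + (3/4)·(-8, 12, 16) = (6, -4, -3).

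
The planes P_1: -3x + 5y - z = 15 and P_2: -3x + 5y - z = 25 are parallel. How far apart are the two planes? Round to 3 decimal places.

1.690

Same normal n = (-3, 5, -1) with |n| = √35; distance = |15 − 25| / |n| = 10/√35 ≈ 1.690.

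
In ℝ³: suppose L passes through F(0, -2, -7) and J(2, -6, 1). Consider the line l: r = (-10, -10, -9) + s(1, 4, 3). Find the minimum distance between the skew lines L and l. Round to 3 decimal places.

8.762

A direction vector for L is J − F = (2, -4, 8).
Common perpendicular direction n = (2, -4, 8) × (1, 4, 3) = (-44, 2, 12).
With w = (-10, -10, -9) − (0, -2, -7) = (-10, -8, -2), w · n = 400.
Distance = |w · n| / |n| = |400| / √2084 ≈ 8.762.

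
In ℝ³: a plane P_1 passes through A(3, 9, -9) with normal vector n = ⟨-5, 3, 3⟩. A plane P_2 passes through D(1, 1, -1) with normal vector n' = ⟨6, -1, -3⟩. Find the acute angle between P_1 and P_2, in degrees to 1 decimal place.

P_1: n·r = n·A gives -5x + 3y + 3z = -15.
P_2: n'·r = n'·D gives 6x - y - 3z = 8.
cos θ = |n₁·n₂| / (|n₁||n₂|) = |-42| / (√43 · √46).
θ = arccos(0.94436) ≈ 19.2°.

19.2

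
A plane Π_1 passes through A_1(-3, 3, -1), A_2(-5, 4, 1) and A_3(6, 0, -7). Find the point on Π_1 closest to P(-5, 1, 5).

A_1A_2 = (-2, 1, 2), A_1A_3 = (9, -3, -6); a normal to Π_1 is A_1A_2 × A_1A_3 = (0, 6, -3).
Using A_1: Π_1 has equation 6y - 3z = 21.
Foot = P − λn with λ = (n·P − d)/|n|² = (-9 − 21)/45 = -2/3.
Foot = (-5, 1, 5) − (-2/3)·(0, 6, -3) = (-5, 5, 3).

(-5, 5, 3)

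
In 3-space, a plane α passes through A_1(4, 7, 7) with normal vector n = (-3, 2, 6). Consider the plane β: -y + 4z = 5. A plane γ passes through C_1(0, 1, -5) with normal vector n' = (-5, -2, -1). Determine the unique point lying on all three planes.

(-4, 7, 3)

α: n·r = n·A_1 gives -3x + 2y + 6z = 44.
γ: n'·r = n'·C_1 gives -5x - 2y - z = 3.
Solving the 3×3 linear system -3x + 2y + 6z = 44, -y + 4z = 5, -5x - 2y - z = 3 (e.g. by elimination or Cramer's rule, determinant = -97) gives (-4, 7, 3).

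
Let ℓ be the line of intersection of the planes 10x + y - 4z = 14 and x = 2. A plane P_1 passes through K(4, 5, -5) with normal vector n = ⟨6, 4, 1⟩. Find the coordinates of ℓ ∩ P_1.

Direction of ℓ: (10, 1, -4) × (1, 0, 0) = (0, -4, -1).
A point on ℓ: solving the two plane equations with y = 14 gives (2, 14, 5).
P_1: n·r = n·K gives 6x + 4y + z = 39.
Substitute r = (2, 14, 5) + t(0, -4, -1) into the plane: 73 + (-17)t = 39, so t = 2.
Intersection: (2, 14, 5) + 2·(0, -4, -1) = (2, 6, 3).

(2, 6, 3)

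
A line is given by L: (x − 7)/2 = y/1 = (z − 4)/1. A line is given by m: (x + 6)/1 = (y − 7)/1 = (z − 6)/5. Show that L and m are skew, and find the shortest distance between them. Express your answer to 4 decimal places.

L has direction (2, 1, 1) through (7, 0, 4).
m has direction (1, 1, 5) through (-6, 7, 6).
Common perpendicular direction n = (2, 1, 1) × (1, 1, 5) = (4, -9, 1).
With w = (-6, 7, 6) − (7, 0, 4) = (-13, 7, 2), w · n = -113.
Since n ≠ 0 the lines are not parallel, and w · n = -113 ≠ 0 so they do not intersect; hence they are skew.
Distance = |w · n| / |n| = |-113| / √98 ≈ 11.4147.

11.4147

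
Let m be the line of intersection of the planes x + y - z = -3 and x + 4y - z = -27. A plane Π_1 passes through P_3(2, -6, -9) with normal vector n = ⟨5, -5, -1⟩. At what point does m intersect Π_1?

(1, -8, -4)

Direction of m: (1, 1, -1) × (1, 4, -1) = (3, 0, 3).
A point on m: solving the two plane equations with x = -8 gives (-8, -8, -13).
Π_1: n·r = n·P_3 gives 5x - 5y - z = 49.
Substitute r = (-8, -8, -13) + t(3, 0, 3) into the plane: 13 + 12t = 49, so t = 3.
Intersection: (-8, -8, -13) + 3·(3, 0, 3) = (1, -8, -4).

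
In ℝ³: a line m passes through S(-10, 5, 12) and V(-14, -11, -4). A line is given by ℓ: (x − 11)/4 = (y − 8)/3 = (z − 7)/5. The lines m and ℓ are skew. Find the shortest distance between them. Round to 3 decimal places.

14.138

A direction vector for m is V − S = (-4, -16, -16).
ℓ has direction (4, 3, 5) through (11, 8, 7).
Common perpendicular direction n = (-4, -16, -16) × (4, 3, 5) = (-32, -44, 52).
With w = (11, 8, 7) − (-10, 5, 12) = (21, 3, -5), w · n = -1064.
Distance = |w · n| / |n| = |-1064| / √5664 ≈ 14.138.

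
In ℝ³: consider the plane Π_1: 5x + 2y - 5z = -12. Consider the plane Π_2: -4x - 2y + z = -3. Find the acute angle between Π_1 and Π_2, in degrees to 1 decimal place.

30.6

cos θ = |n₁·n₂| / (|n₁||n₂|) = |-29| / (√54 · √21).
θ = arccos(0.86118) ≈ 30.6°.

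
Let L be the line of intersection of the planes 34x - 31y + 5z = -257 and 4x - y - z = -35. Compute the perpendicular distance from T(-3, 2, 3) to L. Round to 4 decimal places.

4.7184

Direction of L: (34, -31, 5) × (4, -1, -1) = (36, 54, 90).
A point on L: solving the two plane equations with x = -6 gives (-6, 3, 8).
Taking (-6, 3, 8) on L with direction v = (36, 54, 90): w = T − (-6, 3, 8) = (3, -1, -5), and w × v = (180, -450, 198).
Distance = |w × v| / |v| = √274104 / √12312 ≈ 4.7184.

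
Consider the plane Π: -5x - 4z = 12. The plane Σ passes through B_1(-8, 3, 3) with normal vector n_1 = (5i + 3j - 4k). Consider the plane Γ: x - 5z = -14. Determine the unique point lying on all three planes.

(-4, -5, 2)

Σ: n_1·r = n_1·B_1 gives 5x + 3y - 4z = -43.
Solving the 3×3 linear system -5x - 4z = 12, 5x + 3y - 4z = -43, x - 5z = -14 (e.g. by elimination or Cramer's rule, determinant = 87) gives (-4, -5, 2).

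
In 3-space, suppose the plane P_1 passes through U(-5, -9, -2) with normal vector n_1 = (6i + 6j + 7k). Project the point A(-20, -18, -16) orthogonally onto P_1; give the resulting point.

(-8, -6, -2)

P_1: n_1·r = n_1·U gives 6x + 6y + 7z = -98.
Foot = A − λn with λ = (n·A − d)/|n|² = (-340 − (-98))/121 = -2.
Foot = (-20, -18, -16) − (-2)·(6, 6, 7) = (-8, -6, -2).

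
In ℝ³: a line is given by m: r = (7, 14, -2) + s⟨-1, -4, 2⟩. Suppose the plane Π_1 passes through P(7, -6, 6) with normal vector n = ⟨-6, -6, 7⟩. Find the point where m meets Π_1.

(3, -2, 6)

Π_1: n·r = n·P gives -6x - 6y + 7z = 36.
Substitute r = (7, 14, -2) + t(-1, -4, 2) into the plane: -140 + 44t = 36, so t = 4.
Intersection: (7, 14, -2) + 4·(-1, -4, 2) = (3, -2, 6).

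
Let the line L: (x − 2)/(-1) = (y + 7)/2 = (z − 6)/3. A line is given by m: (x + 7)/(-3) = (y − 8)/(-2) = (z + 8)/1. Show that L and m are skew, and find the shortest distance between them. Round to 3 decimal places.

L has direction (-1, 2, 3) through (2, -7, 6).
m has direction (-3, -2, 1) through (-7, 8, -8).
Common perpendicular direction n = (-1, 2, 3) × (-3, -2, 1) = (8, -8, 8).
With w = (-7, 8, -8) − (2, -7, 6) = (-9, 15, -14), w · n = -304.
Since n ≠ 0 the lines are not parallel, and w · n = -304 ≠ 0 so they do not intersect; hence they are skew.
Distance = |w · n| / |n| = |-304| / √192 ≈ 21.939.

21.939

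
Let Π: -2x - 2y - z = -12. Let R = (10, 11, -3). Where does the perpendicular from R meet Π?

Foot = R − λn with λ = (n·R − d)/|n|² = (-39 − (-12))/9 = -3.
Foot = (10, 11, -3) − (-3)·(-2, -2, -1) = (4, 5, -6).

(4, 5, -6)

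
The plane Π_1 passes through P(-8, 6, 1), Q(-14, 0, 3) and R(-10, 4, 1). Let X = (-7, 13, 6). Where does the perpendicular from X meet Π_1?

(-4, 10, 6)

PQ = (-6, -6, 2), PR = (-2, -2, 0); a normal to Π_1 is PQ × PR = (4, -4, 0).
Using P: Π_1 has equation 4x - 4y = -56.
Foot = X − λn with λ = (n·X − d)/|n|² = (-80 − (-56))/32 = -3/4.
Foot = (-7, 13, 6) − (-3/4)·(4, -4, 0) = (-4, 10, 6).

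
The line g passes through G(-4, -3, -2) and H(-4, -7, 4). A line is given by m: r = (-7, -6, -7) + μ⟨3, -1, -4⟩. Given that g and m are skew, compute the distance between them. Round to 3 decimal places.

5.834

A direction vector for g is H − G = (0, -4, 6).
Common perpendicular direction n = (0, -4, 6) × (3, -1, -4) = (22, 18, 12).
With w = (-7, -6, -7) − (-4, -3, -2) = (-3, -3, -5), w · n = -180.
Distance = |w · n| / |n| = |-180| / √952 ≈ 5.834.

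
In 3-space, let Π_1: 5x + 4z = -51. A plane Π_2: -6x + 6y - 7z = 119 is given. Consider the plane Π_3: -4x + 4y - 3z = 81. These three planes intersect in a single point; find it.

(-11, 10, 1)

Solving the 3×3 linear system 5x + 4z = -51, -6x + 6y - 7z = 119, -4x + 4y - 3z = 81 (e.g. by elimination or Cramer's rule, determinant = 50) gives (-11, 10, 1).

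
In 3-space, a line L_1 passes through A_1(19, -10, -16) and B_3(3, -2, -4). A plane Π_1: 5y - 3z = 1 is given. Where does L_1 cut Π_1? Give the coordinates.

(7, -4, -7)

A direction vector for L_1 is B_3 − A_1 = (-16, 8, 12).
Substitute r = (19, -10, -16) + t(-16, 8, 12) into the plane: -2 + 4t = 1, so t = 3/4.
Intersection: (19, -10, -16) + (3/4)·(-16, 8, 12) = (7, -4, -7).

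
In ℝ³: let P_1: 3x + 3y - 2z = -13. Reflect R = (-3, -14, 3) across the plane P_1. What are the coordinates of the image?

(9, -2, -5)

λ = (n·R − d)/|n|² = (-57 − (-13))/22 = -2.
Reflection = R − 2λn = (-3, -14, 3) − (-4)·(3, 3, -2) = (9, -2, -5).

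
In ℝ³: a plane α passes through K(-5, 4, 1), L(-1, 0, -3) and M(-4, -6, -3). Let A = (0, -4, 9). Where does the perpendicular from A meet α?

(-6, -1, 0)

KL = (4, -4, -4), KM = (1, -10, -4); a normal to α is KL × KM = (-24, 12, -36).
Using K: α has equation -24x + 12y - 36z = 132.
Foot = A − λn with λ = (n·A − d)/|n|² = (-372 − 132)/2016 = -1/4.
Foot = (0, -4, 9) − (-1/4)·(-24, 12, -36) = (-6, -1, 0).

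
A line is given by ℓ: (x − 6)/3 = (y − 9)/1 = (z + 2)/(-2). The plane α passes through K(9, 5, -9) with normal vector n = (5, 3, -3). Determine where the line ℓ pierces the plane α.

ℓ has direction (3, 1, -2) through (6, 9, -2).
α: n·r = n·K gives 5x + 3y - 3z = 87.
Substitute r = (6, 9, -2) + t(3, 1, -2) into the plane: 63 + 24t = 87, so t = 1.
Intersection: (6, 9, -2) + 1·(3, 1, -2) = (9, 10, -4).

(9, 10, -4)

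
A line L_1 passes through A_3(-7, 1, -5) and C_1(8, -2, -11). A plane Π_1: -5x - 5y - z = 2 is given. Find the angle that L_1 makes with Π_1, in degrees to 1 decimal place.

27.4

A direction vector for L_1 is C_1 − A_3 = (15, -3, -6).
sin θ = |n·v| / (|n||v|) = |-54| / (√51 · √270) = 0.46018.
θ ≈ 27.4°.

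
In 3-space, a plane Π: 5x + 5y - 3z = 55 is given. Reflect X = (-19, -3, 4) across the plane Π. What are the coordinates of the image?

(11, 27, -14)

λ = (n·X − d)/|n|² = (-122 − 55)/59 = -3.
Reflection = X − 2λn = (-19, -3, 4) − (-6)·(5, 5, -3) = (11, 27, -14).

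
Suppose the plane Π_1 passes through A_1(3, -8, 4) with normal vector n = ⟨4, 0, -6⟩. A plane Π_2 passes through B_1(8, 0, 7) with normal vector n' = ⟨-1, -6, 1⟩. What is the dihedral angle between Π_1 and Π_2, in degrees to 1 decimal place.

Π_1: n·r = n·A_1 gives 4x - 6z = -12.
Π_2: n'·r = n'·B_1 gives -x - 6y + z = -1.
cos θ = |n₁·n₂| / (|n₁||n₂|) = |-10| / (√52 · √38).
θ = arccos(0.22496) ≈ 77.0°.

77.0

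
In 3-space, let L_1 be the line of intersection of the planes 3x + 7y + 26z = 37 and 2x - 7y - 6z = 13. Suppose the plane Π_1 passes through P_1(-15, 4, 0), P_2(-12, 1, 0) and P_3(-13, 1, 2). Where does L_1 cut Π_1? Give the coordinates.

(-6, -7, 4)

Direction of L_1: (3, 7, 26) × (2, -7, -6) = (140, 70, -35).
A point on L_1: solving the two plane equations with x = -14 gives (-14, -11, 6).
P_1P_2 = (3, -3, 0), P_1P_3 = (2, -3, 2); a normal to Π_1 is P_1P_2 × P_1P_3 = (-6, -6, -3).
Using P_1: Π_1 has equation -6x - 6y - 3z = 66.
Substitute r = (-14, -11, 6) + t(140, 70, -35) into the plane: 132 + (-1155)t = 66, so t = 2/35.
Intersection: (-14, -11, 6) + (2/35)·(140, 70, -35) = (-6, -7, 4).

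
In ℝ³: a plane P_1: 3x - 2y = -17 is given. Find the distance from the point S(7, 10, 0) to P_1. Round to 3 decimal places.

n·S − d = (3)·(7) + (-2)·(10) + (0)·(0) − (-17) = 18; |n| = √13.
Distance = |18| / √13 = 18/√13 ≈ 4.992.

4.992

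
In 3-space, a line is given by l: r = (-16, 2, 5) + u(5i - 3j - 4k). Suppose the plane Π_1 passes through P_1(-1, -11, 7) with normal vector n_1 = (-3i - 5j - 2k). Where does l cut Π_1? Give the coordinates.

Π_1: n_1·r = n_1·P_1 gives -3x - 5y - 2z = 44.
Substitute r = (-16, 2, 5) + t(5, -3, -4) into the plane: 28 + 8t = 44, so t = 2.
Intersection: (-16, 2, 5) + 2·(5, -3, -4) = (-6, -4, -3).

(-6, -4, -3)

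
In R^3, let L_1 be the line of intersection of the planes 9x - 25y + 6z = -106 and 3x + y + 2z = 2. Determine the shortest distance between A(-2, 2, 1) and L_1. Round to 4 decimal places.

Direction of L_1: (9, -25, 6) × (3, 1, 2) = (-56, 0, 84).
A point on L_1: solving the two plane equations with x = -4 gives (-4, 4, 5).
Taking (-4, 4, 5) on L_1 with direction v = (-56, 0, 84): w = A − (-4, 4, 5) = (2, -2, -4), and w × v = (-168, 56, -112).
Distance = |w × v| / |v| = √43904 / √10192 ≈ 2.0755.

2.0755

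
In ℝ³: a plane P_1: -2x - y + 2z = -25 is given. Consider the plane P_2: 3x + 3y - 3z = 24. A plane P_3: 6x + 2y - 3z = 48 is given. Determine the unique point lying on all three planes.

Solving the 3×3 linear system -2x - y + 2z = -25, 3x + 3y - 3z = 24, 6x + 2y - 3z = 48 (e.g. by elimination or Cramer's rule, determinant = -9) gives (5, -9, -12).

(5, -9, -12)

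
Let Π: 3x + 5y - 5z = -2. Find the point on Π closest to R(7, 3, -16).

(1, -7, -6)

Foot = R − λn with λ = (n·R − d)/|n|² = (116 − (-2))/59 = 2.
Foot = (7, 3, -16) − 2·(3, 5, -5) = (1, -7, -6).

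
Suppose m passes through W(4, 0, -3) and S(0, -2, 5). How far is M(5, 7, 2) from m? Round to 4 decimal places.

A direction vector for m is S − W = (-4, -2, 8).
Taking (4, 0, -3) on m with direction v = (-4, -2, 8): w = M − (4, 0, -3) = (1, 7, 5), and w × v = (66, -28, 26).
Distance = |w × v| / |v| = √5816 / √84 ≈ 8.3209.

8.3209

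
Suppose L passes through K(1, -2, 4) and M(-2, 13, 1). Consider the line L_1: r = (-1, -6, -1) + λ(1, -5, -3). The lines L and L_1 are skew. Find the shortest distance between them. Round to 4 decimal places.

2.7456

A direction vector for L is M − K = (-3, 15, -3).
Common perpendicular direction n = (-3, 15, -3) × (1, -5, -3) = (-60, -12, 0).
With w = (-1, -6, -1) − (1, -2, 4) = (-2, -4, -5), w · n = 168.
Distance = |w · n| / |n| = |168| / √3744 ≈ 2.7456.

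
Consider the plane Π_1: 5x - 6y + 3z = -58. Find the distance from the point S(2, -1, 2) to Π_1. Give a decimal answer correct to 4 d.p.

9.5618

n·S − d = (5)·(2) + (-6)·(-1) + (3)·(2) − (-58) = 80; |n| = √70.
Distance = |80| / √70 = 80/√70 ≈ 9.5618.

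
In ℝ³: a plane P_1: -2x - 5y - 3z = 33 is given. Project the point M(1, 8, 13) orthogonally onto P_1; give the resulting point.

(-5, -7, 4)

Foot = M − λn with λ = (n·M − d)/|n|² = (-81 − 33)/38 = -3.
Foot = (1, 8, 13) − (-3)·(-2, -5, -3) = (-5, -7, 4).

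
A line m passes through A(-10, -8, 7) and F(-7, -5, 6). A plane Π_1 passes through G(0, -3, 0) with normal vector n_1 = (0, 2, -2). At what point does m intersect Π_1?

(-1, 1, 4)

A direction vector for m is F − A = (3, 3, -1).
Π_1: n_1·r = n_1·G gives 2y - 2z = -6.
Substitute r = (-10, -8, 7) + t(3, 3, -1) into the plane: -30 + 8t = -6, so t = 3.
Intersection: (-10, -8, 7) + 3·(3, 3, -1) = (-1, 1, 4).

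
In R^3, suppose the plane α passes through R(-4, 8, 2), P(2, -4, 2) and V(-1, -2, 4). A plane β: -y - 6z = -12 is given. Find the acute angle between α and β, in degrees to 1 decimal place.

RP = (6, -12, 0), RV = (3, -10, 2); a normal to α is RP × RV = (-24, -12, -24).
Using R: α has equation -24x - 12y - 24z = -48.
cos θ = |n₁·n₂| / (|n₁||n₂|) = |156| / (√1296 · √37).
θ = arccos(0.71240) ≈ 44.6°.

44.6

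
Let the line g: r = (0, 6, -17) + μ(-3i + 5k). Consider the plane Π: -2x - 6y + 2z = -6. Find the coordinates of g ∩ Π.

Substitute r = (0, 6, -17) + t(-3, 0, 5) into the plane: -70 + 16t = -6, so t = 4.
Intersection: (0, 6, -17) + 4·(-3, 0, 5) = (-12, 6, 3).

(-12, 6, 3)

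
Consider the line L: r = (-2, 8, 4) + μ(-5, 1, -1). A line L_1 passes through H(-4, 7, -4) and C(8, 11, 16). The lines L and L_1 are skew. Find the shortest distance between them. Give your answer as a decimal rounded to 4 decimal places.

1.2414

A direction vector for L_1 is C − H = (12, 4, 20).
Common perpendicular direction n = (-5, 1, -1) × (12, 4, 20) = (24, 88, -32).
With w = (-4, 7, -4) − (-2, 8, 4) = (-2, -1, -8), w · n = 120.
Distance = |w · n| / |n| = |120| / √9344 ≈ 1.2414.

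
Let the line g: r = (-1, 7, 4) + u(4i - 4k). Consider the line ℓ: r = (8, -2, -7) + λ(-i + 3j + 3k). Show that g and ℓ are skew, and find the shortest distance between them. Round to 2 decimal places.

2.56

Common perpendicular direction n = (4, 0, -4) × (-1, 3, 3) = (12, -8, 12).
With w = (8, -2, -7) − (-1, 7, 4) = (9, -9, -11), w · n = 48.
Since n ≠ 0 the lines are not parallel, and w · n = 48 ≠ 0 so they do not intersect; hence they are skew.
Distance = |w · n| / |n| = |48| / √352 ≈ 2.56.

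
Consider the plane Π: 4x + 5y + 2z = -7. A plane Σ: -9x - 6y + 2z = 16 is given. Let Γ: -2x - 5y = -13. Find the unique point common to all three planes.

Solving the 3×3 linear system 4x + 5y + 2z = -7, -9x - 6y + 2z = 16, -2x - 5y = -13 (e.g. by elimination or Cramer's rule, determinant = 86) gives (-6, 5, -4).

(-6, 5, -4)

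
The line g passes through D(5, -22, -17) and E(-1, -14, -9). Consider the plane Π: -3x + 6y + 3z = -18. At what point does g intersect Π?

(-7, -6, -1)

A direction vector for g is E − D = (-6, 8, 8).
Substitute r = (5, -22, -17) + t(-6, 8, 8) into the plane: -198 + 90t = -18, so t = 2.
Intersection: (5, -22, -17) + 2·(-6, 8, 8) = (-7, -6, -1).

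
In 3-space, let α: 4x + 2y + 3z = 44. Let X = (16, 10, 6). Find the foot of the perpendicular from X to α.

Foot = X − λn with λ = (n·X − d)/|n|² = (102 − 44)/29 = 2.
Foot = (16, 10, 6) − 2·(4, 2, 3) = (8, 6, 0).

(8, 6, 0)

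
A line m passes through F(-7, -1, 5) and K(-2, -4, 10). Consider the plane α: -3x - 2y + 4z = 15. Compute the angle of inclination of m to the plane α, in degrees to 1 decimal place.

A direction vector for m is K − F = (5, -3, 5).
sin θ = |n·v| / (|n||v|) = |11| / (√29 · √59) = 0.26593.
θ ≈ 15.4°.

15.4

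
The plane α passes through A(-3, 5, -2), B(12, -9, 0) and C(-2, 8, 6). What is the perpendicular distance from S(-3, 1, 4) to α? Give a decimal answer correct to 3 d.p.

AB = (15, -14, 2), AC = (1, 3, 8); a normal to α is AB × AC = (-118, -118, 59).
Using A: α has equation -118x - 118y + 59z = -354.
n·S − d = (-118)·(-3) + (-118)·(1) + (59)·(4) − (-354) = 826; |n| = √31329.
Distance = |826| / √31329 = 826/√31329 ≈ 4.667.

4.667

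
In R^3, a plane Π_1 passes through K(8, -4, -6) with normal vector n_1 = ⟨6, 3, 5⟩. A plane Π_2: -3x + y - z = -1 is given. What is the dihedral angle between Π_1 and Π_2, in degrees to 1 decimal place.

43.9

Π_1: n_1·r = n_1·K gives 6x + 3y + 5z = 6.
cos θ = |n₁·n₂| / (|n₁||n₂|) = |-20| / (√70 · √11).
θ = arccos(0.72075) ≈ 43.9°.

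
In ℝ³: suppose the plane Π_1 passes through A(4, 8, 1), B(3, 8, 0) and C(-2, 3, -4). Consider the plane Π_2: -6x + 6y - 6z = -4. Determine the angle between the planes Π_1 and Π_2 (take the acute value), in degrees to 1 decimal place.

AB = (-1, 0, -1), AC = (-6, -5, -5); a normal to Π_1 is AB × AC = (-5, 1, 5).
Using A: Π_1 has equation -5x + y + 5z = -7.
cos θ = |n₁·n₂| / (|n₁||n₂|) = |6| / (√51 · √108).
θ = arccos(0.08085) ≈ 85.4°.

85.4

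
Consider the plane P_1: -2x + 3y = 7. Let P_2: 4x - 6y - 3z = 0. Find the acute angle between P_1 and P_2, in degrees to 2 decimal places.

22.59

cos θ = |n₁·n₂| / (|n₁||n₂|) = |-26| / (√13 · √61).
θ = arccos(0.92329) ≈ 22.59°.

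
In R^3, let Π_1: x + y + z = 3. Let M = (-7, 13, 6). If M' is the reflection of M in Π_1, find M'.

λ = (n·M − d)/|n|² = (12 − 3)/3 = 3.
Reflection = M − 2λn = (-7, 13, 6) − 6·(1, 1, 1) = (-13, 7, 0).

(-13, 7, 0)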